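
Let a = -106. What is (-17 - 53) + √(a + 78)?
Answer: -70 + 2*I*√7 ≈ -70.0 + 5.2915*I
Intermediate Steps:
(-17 - 53) + √(a + 78) = (-17 - 53) + √(-106 + 78) = -70 + √(-28) = -70 + 2*I*√7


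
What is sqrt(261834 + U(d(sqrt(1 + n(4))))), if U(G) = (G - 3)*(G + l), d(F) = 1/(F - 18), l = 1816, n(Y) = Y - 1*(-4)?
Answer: 2*sqrt(14414914)/15 ≈ 506.23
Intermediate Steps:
n(Y) = 4 + Y (n(Y) = Y + 4 = 4 + Y)
d(F) = 1/(-18 + F)
U(G) = (-3 + G)*(1816 + G) (U(G) = (G - 3)*(G + 1816) = (-3 + G)*(1816 + G))
sqrt(261834 + U(d(sqrt(1 + n(4))))) = sqrt(261834 + (-5448 + (1/(-18 + sqrt(1 + (4 + 4))))**2 + 1813/(-18 + sqrt(1 + (4 + 4))))) = sqrt(261834 + (-5448 + (1/(-18 + sqrt(1 + 8)))**2 + 1813/(-18 + sqrt(1 + 8)))) = sqrt(261834 + (-5448 + (1/(-18 + sqrt(9)))**2 + 1813/(-18 + sqrt(9)))) = sqrt(261834 + (-5448 + (1/(-18 + 3))**2 + 1813/(-18 + 3))) = sqrt(261834 + (-5448 + (1/(-15))**2 + 1813/(-15))) = sqrt(261834 + (-5448 + (-1/15)**2 + 1813*(-1/15))) = sqrt(261834 + (-5448 + 1/225 - 1813/15)) = sqrt(261834 - 1252994/225) = sqrt(57659656/225) = 2*sqrt(14414914)/15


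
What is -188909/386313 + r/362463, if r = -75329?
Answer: -32524364948/46674722973 ≈ -0.69683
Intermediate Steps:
-188909/386313 + r/362463 = -188909/386313 - 75329/362463 = -32524364948/46674722973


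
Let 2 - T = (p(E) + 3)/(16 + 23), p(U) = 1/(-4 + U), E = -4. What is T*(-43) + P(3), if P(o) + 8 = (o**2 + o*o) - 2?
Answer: -23347/312 ≈ -74.830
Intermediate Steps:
P(o) = -10 + 2*o**2 (P(o) = -8 + ((o**2 + o*o) - 2) = -8 + ((o**2 + o**2) - 2) = -8 + (2*o**2 - 2) = -8 + (-2 + 2*o**2) = -10 + 2*o**2)
T = 601/312 (T = 2 - (1/(-4 - 4) + 3)/(16 + 23) = 2 - (1/(-8) + 3)/39 = 2 - (-1/8 + 3)/39 = 2 - 23/(8*39) = 2 - 1*23/312 = 2 - 23/312 = 601/312 ≈ 1.9263)
T*(-43) + P(3) = (601/312)*(-43) + (-10 + 2*3**2) = -25843/312 + (-10 + 2*9) = -25843/312 + (-10 + 18) = -25843/312 + 8 = -23347/312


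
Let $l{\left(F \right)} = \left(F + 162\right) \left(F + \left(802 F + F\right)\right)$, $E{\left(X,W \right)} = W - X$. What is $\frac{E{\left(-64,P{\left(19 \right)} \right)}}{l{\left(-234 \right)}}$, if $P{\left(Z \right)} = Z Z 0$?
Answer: $\frac{1}{211653} \approx 4.7247 \cdot 10^{-6}$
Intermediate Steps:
$P{\left(Z \right)} = 0$ ($P{\left(Z \right)} = Z^{2} \cdot 0 = 0$)
$l{\left(F \right)} = 804 F \left(162 + F\right)$ ($l{\left(F \right)} = \left(162 + F\right) \left(F + 803 F\right) = \left(162 + F\right) 804 F = 804 F \left(162 + F\right)$)
$\frac{E{\left(-64,P{\left(19 \right)} \right)}}{l{\left(-234 \right)}} = \frac{0 - -64}{804 \left(-234\right) \left(162 - 234\right)} = \frac{0 + 64}{804 \left(-234\right) \left(-72\right)} = \frac{64}{13545792} = 64 \cdot \frac{1}{13545792} = \frac{1}{211653}$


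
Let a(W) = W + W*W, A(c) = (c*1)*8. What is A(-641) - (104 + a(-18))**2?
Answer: -173228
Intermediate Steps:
A(c) = 8*c (A(c) = c*8 = 8*c)
a(W) = W + W**2
A(-641) - (104 + a(-18))**2 = 8*(-641) - (104 - 18*(1 - 18))**2 = -5128 - (104 - 18*(-17))**2 = -5128 - (104 + 306)**2 = -5128 - 1*410**2 = -5128 - 1*168100 = -5128 - 168100 = -173228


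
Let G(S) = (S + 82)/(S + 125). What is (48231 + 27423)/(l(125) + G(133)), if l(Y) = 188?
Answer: 453924/1133 ≈ 400.64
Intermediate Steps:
G(S) = (82 + S)/(125 + S)
(48231 + 27423)/(l(125) + G(133)) = (48231 + 27423)/(188 + (82 + 133)/(125 + 133)) = 75654/(188 + 215/258) = 75654/(188 + (1/258)*215) = 75654/(188 + ⅚) = 75654/(1133/6) = 75654*(6/1133) = 453924/1133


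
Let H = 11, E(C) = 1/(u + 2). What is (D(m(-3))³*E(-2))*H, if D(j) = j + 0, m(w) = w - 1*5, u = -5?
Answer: 5632/3 ≈ 1877.3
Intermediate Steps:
m(w) = -5 + w (m(w) = w - 5 = -5 + w)
D(j) = j
E(C) = -⅓ (E(C) = 1/(-5 + 2) = 1/(-3) = -⅓)
(D(m(-3))³*E(-2))*H = ((-5 - 3)³*(-⅓))*11 = ((-8)³*(-⅓))*11 = -512*(-⅓)*11 = (512/3)*11 = 5632/3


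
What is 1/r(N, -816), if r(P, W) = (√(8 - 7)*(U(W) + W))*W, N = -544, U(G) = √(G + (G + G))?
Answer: 1/668304 + I*√17/45444672 ≈ 1.4963e-6 + 9.0728e-8*I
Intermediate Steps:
U(G) = √3*√G (U(G) = √(G + 2*G) = √(3*G) = √3*√G)
r(P, W) = W*(W + √3*√W) (r(P, W) = (√(8 - 7)*(√3*√W + W))*W = (√1*(W + √3*√W))*W = (1*(W + √3*√W))*W = (W + √3*√W)*W = W*(W + √3*√W))
1/r(N, -816) = 1/(-816*(-816 + √3*√(-816))) = 1/(-816*(-816 + √3*(4*I*√51))) = 1/(-816*(-816 + 12*I*√17)) = 1/(665856 - 9792*I*√17)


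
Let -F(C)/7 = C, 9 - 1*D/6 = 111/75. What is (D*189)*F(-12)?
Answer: 17908128/25 ≈ 7.1633e+5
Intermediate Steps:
D = 1128/25 (D = 54 - 666/75 = 54 - 6*37/25 = 54 - 222/25 = 1128/25 ≈ 45.120)
F(C) = -7*C
(D*189)*F(-12) = ((1128/25)*189)*(-7*(-12)) = (213192/25)*84 = 17908128/25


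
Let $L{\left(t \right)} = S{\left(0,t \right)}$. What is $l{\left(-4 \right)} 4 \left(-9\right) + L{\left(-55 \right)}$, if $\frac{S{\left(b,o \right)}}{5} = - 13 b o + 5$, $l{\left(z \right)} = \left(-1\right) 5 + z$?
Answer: $349$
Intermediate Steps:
$l{\left(z \right)} = -5 + z$
$S{\left(b,o \right)} = 25 - 65 b o$ ($S{\left(b,o \right)} = 5 \left(- 13 b o + 5\right) = 5 \left(5 - 13 b o\right) = 25 - 65 b o$)
$L{\left(t \right)} = 25$ ($L{\left(t \right)} = 25 - 0 t = 25 + 0 = 25$)
$l{\left(-4 \right)} 4 \left(-9\right) + L{\left(-55 \right)} = \left(-5 - 4\right) 4 \left(-9\right) + 25 = \left(-9\right) 4 \left(-9\right) + 25 = \left(-36\right) \left(-9\right) + 25 = 324 + 25 = 349$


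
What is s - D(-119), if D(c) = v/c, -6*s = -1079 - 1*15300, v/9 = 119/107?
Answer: 1752607/642 ≈ 2729.9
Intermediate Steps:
v = 1071/107 (v = 9*(119/107) = 1071/107 ≈ 10.009)
s = 16379/6 (s = -(-1079 - 1*15300)/6 = -(-1079 - 15300)/6 = -⅙*(-16379) = 16379/6 ≈ 2729.8)
D(c) = 1071/(107*c)
s - D(-119) = 16379/6 - 1071/(107*(-119)) = 16379/6 - 1071*(-1)/(107*119) = 16379/6 - 1*(-9/107) = 16379/6 + 9/107 = 1752607/642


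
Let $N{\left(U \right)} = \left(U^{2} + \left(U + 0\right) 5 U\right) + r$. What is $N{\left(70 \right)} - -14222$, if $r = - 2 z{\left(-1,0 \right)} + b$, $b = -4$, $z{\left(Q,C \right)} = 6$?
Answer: $43606$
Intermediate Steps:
$r = -16$ ($r = \left(-2\right) 6 - 4 = -12 - 4 = -16$)
$N{\left(U \right)} = -16 + 6 U^{2}$ ($N{\left(U \right)} = \left(U^{2} + \left(U + 0\right) 5 U\right) - 16 = \left(U^{2} + U 5 U\right) - 16 = \left(U^{2} + 5 U U\right) - 16 = \left(U^{2} + 5 U^{2}\right) - 16 = 6 U^{2} - 16 = -16 + 6 U^{2}$)
$N{\left(70 \right)} - -14222 = \left(-16 + 6 \cdot 70^{2}\right) - -14222 = \left(-16 + 6 \cdot 4900\right) + 14222 = \left(-16 + 29400\right) + 14222 = 29384 + 14222 = 43606$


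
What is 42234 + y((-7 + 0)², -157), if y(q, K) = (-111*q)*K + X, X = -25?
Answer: 896132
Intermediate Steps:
y(q, K) = -25 - 111*K*q (y(q, K) = (-111*q)*K - 25 = -111*K*q - 25 = -25 - 111*K*q)
42234 + y((-7 + 0)², -157) = 42234 + (-25 - 111*(-157)*(-7 + 0)²) = 42234 + (-25 - 111*(-157)*(-7)²) = 42234 + (-25 - 111*(-157)*49) = 42234 + (-25 + 853923) = 42234 + 853898 = 896132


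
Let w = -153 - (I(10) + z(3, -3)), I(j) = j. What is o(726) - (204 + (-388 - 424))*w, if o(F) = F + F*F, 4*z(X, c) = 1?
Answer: 428546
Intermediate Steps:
z(X, c) = 1/4 (z(X, c) = (1/4)*1 = 1/4)
o(F) = F + F**2
w = -653/4 (w = -153 - (10 + 1/4) = -153 - 1*41/4 = -153 - 41/4 = -653/4 ≈ -163.25)
o(726) - (204 + (-388 - 424))*w = 726*(1 + 726) - (204 + (-388 - 424))*(-653)/4 = 726*727 - (204 - 812)*(-653)/4 = 527802 - (-608)*(-653)/4 = 527802 - 1*99256 = 527802 - 99256 = 428546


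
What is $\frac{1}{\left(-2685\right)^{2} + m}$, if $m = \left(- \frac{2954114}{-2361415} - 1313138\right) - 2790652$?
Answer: $\frac{44555}{138362712163} \approx 3.2202 \cdot 10^{-7}$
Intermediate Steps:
$m = - \frac{182844307712}{44555}$ ($m = \left(\left(-2954114\right) \left(- \frac{1}{2361415}\right) - 1313138\right) - 2790652 = \left(\frac{55738}{44555} - 1313138\right) - 2790652 = - \frac{58506807852}{44555} - 2790652 = - \frac{182844307712}{44555} \approx -4.1038 \cdot 10^{6}$)
$\frac{1}{\left(-2685\right)^{2} + m} = \frac{1}{\left(-2685\right)^{2} - \frac{182844307712}{44555}} = \frac{1}{7209225 - \frac{182844307712}{44555}} = \frac{1}{\frac{138362712163}{44555}} = \frac{44555}{138362712163}$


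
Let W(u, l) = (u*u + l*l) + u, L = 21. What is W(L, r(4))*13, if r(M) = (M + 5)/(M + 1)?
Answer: 151203/25 ≈ 6048.1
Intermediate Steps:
r(M) = (5 + M)/(1 + M)
W(u, l) = u + l² + u² (W(u, l) = (u² + l²) + u = (l² + u²) + u = u + l² + u²)
W(L, r(4))*13 = (21 + ((5 + 4)/(1 + 4))² + 21²)*13 = (21 + (9/5)² + 441)*13 = (21 + 81/25 + 441)*13 = (11631/25)*13 = 151203/25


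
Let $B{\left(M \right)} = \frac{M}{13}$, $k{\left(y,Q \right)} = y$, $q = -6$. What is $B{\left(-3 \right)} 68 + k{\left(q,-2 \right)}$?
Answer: $- \frac{282}{13} \approx -21.692$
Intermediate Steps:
$B{\left(M \right)} = \frac{M}{13}$ ($B{\left(M \right)} = M \frac{1}{13} = \frac{M}{13}$)
$B{\left(-3 \right)} 68 + k{\left(q,-2 \right)} = \frac{1}{13} \left(-3\right) 68 - 6 = \left(- \frac{3}{13}\right) 68 - 6 = - \frac{204}{13} - 6 = - \frac{282}{13}$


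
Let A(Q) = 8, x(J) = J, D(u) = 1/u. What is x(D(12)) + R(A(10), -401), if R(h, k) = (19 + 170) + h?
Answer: 2365/12 ≈ 197.08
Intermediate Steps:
R(h, k) = 189 + h
x(D(12)) + R(A(10), -401) = 1/12 + (189 + 8) = 1/12 + 197 = 2365/12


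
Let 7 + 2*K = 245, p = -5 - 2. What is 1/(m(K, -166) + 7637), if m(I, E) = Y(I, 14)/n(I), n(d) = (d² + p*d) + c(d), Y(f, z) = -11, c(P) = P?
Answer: 13447/102694728 ≈ 0.00013094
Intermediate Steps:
p = -7
n(d) = d² - 6*d (n(d) = (d² - 7*d) + d = d² - 6*d)
K = 119 (K = -7/2 + (½)*245 = -7/2 + 245/2 = 119)
m(I, E) = -11/(I*(-6 + I)) (m(I, E) = -11*1/(I*(-6 + I)) = -11/(I*(-6 + I)))
1/(m(K, -166) + 7637) = 1/(-11/(119*(-6 + 119)) + 7637) = 1/(-11*1/119/113 + 7637) = 1/(-11*1/119*1/113 + 7637) = 1/(-11/13447 + 7637) = 1/(102694728/13447) = 13447/102694728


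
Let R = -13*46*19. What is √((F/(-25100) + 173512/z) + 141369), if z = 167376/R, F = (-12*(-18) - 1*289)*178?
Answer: √89344669142056636374/26257110 ≈ 359.99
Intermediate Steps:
R = -11362 (R = -598*19 = -11362)
F = -12994 (F = (216 - 289)*178 = -73*178 = -12994)
z = -83688/5681 (z = 167376/(-11362) = 167376*(-1/11362) = -83688/5681 ≈ -14.731)
√((F/(-25100) + 173512/z) + 141369) = √((-12994/(-25100) + 173512/(-83688/5681)) + 141369) = √((-12994*(-1/25100) + 173512*(-5681/83688)) + 141369) = √((6497/12550 - 123215209/10461) + 141369) = √(-1546282907833/131285550 + 141369) = √(17013424010117/131285550) = √89344669142056636374/26257110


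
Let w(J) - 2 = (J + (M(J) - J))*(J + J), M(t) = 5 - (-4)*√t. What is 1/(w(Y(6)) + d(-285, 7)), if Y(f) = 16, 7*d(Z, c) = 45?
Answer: 7/4763 ≈ 0.0014697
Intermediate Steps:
d(Z, c) = 45/7 (d(Z, c) = (⅐)*45 = 45/7)
M(t) = 5 + 4*√t
w(J) = 2 + 2*J*(5 + 4*√J) (w(J) = 2 + (J + ((5 + 4*√J) - J))*(J + J) = 2 + (J + (5 - J + 4*√J))*(2*J) = 2 + (5 + 4*√J)*(2*J) = 2 + 2*J*(5 + 4*√J))
1/(w(Y(6)) + d(-285, 7)) = 1/((2 + 8*16^(3/2) + 10*16) + 45/7) = 1/((2 + 8*64 + 160) + 45/7) = 1/((2 + 512 + 160) + 45/7) = 1/(674 + 45/7) = 1/(4763/7) = 7/4763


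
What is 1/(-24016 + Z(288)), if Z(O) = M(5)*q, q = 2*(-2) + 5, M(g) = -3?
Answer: -1/24019 ≈ -4.1634e-5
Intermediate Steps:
q = 1 (q = -4 + 5 = 1)
Z(O) = -3 (Z(O) = -3*1 = -3)
1/(-24016 + Z(288)) = 1/(-24016 - 3) = 1/(-24019) = -1/24019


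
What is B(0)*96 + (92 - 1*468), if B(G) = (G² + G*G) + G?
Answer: -376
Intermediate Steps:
B(G) = G + 2*G² (B(G) = (G² + G²) + G = 2*G² + G = G + 2*G²)
B(0)*96 + (92 - 1*468) = (0*(1 + 2*0))*96 + (92 - 1*468) = (0*(1 + 0))*96 + (92 - 468) = (0*1)*96 - 376 = 0*96 - 376 = 0 - 376 = -376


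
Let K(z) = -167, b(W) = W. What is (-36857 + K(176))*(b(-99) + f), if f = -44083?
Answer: 1635794368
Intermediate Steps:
(-36857 + K(176))*(b(-99) + f) = (-36857 - 167)*(-99 - 44083) = -37024*(-44182) = 1635794368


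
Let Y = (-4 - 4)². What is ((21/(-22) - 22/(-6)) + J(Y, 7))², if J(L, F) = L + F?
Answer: 23668225/4356 ≈ 5433.5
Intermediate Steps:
Y = 64 (Y = (-8)² = 64)
J(L, F) = F + L
((21/(-22) - 22/(-6)) + J(Y, 7))² = ((21/(-22) - 22/(-6)) + (7 + 64))² = ((21*(-1/22) - 22*(-⅙)) + 71)² = ((-21/22 + 11/3) + 71)² = (179/66 + 71)² = (4865/66)² = 23668225/4356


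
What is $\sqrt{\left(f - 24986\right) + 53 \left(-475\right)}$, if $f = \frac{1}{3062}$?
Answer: $\frac{i \sqrt{470301707822}}{3062} \approx 223.97 i$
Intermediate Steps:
$f = \frac{1}{3062} \approx 0.00032658$
$\sqrt{\left(f - 24986\right) + 53 \left(-475\right)} = \sqrt{\left(\frac{1}{3062} - 24986\right) + 53 \left(-475\right)} = \sqrt{- \frac{76507131}{3062} - 25175} = \sqrt{- \frac{153592981}{3062}} = \frac{i \sqrt{470301707822}}{3062}$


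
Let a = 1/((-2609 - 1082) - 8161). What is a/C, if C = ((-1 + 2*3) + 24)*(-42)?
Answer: 1/14435736 ≈ 6.9273e-8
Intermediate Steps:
C = -1218 (C = ((-1 + 6) + 24)*(-42) = (5 + 24)*(-42) = 29*(-42) = -1218)
a = -1/11852 (a = 1/(-3691 - 8161) = 1/(-11852) = -1/11852 ≈ -8.4374e-5)
a/C = -1/11852/(-1218) = -1/11852*(-1/1218) = 1/14435736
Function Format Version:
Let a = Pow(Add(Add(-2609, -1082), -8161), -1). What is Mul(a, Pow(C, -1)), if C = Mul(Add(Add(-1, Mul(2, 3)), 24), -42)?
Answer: Rational(1, 14435736) ≈ 6.9273e-8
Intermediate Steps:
C = -1218 (C = Mul(Add(Add(-1, 6), 24), -42) = Mul(Add(5, 24), -42) = Mul(29, -42) = -1218)
a = Rational(-1, 11852) (a = Pow(Add(-3691, -8161), -1) = Pow(-11852, -1) = Rational(-1, 11852) ≈ -8.4374e-5)
Mul(a, Pow(C, -1)) = Mul(Rational(-1, 11852), Pow(-1218, -1)) = Mul(Rational(-1, 11852), Rational(-1, 1218)) = Rational(1, 14435736)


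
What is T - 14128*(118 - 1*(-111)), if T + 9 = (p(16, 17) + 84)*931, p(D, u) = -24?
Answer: -3179461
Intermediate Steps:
T = 55851 (T = -9 + (-24 + 84)*931 = -9 + 60*931 = -9 + 55860 = 55851)
T - 14128*(118 - 1*(-111)) = 55851 - 14128*(118 - 1*(-111)) = 55851 - 14128*(118 + 111) = 55851 - 14128*229 = 55851 - 3235312 = -3179461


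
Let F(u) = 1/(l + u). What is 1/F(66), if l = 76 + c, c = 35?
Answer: 177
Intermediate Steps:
l = 111 (l = 76 + 35 = 111)
F(u) = 1/(111 + u)
1/F(66) = 1/(1/(111 + 66)) = 1/(1/177) = 177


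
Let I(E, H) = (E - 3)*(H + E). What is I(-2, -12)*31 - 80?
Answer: 2090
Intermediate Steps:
I(E, H) = (-3 + E)*(E + H)
I(-2, -12)*31 - 80 = ((-2)² - 3*(-2) - 3*(-12) - 2*(-12))*31 - 80 = (4 + 6 + 36 + 24)*31 - 80 = 70*31 - 80 = 2170 - 80 = 2090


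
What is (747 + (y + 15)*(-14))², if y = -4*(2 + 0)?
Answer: 421201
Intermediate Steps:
y = -8 (y = -4*2 = -8)
(747 + (y + 15)*(-14))² = (747 + (-8 + 15)*(-14))² = (747 + 7*(-14))² = (747 - 98)² = 649² = 421201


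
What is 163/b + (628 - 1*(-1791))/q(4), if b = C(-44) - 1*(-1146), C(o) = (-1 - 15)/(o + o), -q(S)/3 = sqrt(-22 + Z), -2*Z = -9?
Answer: 1793/12608 + 2419*I*sqrt(70)/105 ≈ 0.14221 + 192.75*I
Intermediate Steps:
Z = 9/2 (Z = -1/2*(-9) = 9/2 ≈ 4.5000)
q(S) = -3*I*sqrt(70)/2 (q(S) = -3*sqrt(-22 + 9/2) = -3*I*sqrt(70)/2)
C(o) = -8/o (C(o) = -16*1/(2*o) = -8/o)
b = 12608/11 (b = -8/(-44) - 1*(-1146) = -8*(-1/44) + 1146 = 2/11 + 1146 = 12608/11 ≈ 1146.2)
163/b + (628 - 1*(-1791))/q(4) = 163/(12608/11) + (628 - 1*(-1791))/((-3*I*sqrt(70)/2)) = 163*(11/12608) + (628 + 1791)*(I*sqrt(70)/105) = 1793/12608 + 2419*(I*sqrt(70)/105) = 1793/12608 + 2419*I*sqrt(70)/105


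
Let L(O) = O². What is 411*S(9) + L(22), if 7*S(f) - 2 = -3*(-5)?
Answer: 10375/7 ≈ 1482.1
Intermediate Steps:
S(f) = 17/7 (S(f) = 2/7 + (-3*(-5))/7 = 2/7 + (⅐)*15 = 2/7 + 15/7 = 17/7)
411*S(9) + L(22) = 411*(17/7) + 22² = 6987/7 + 484 = 10375/7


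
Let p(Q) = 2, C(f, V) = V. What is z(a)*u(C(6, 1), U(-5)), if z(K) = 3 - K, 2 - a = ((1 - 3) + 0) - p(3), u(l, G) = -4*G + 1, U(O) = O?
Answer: -63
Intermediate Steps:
u(l, G) = 1 - 4*G
a = 6 (a = 2 - (((1 - 3) + 0) - 1*2) = 2 - ((-2 + 0) - 2) = 2 - (-2 - 2) = 2 - 1*(-4) = 2 + 4 = 6)
z(a)*u(C(6, 1), U(-5)) = (3 - 1*6)*(1 - 4*(-5)) = (3 - 6)*(1 + 20) = -3*21 = -63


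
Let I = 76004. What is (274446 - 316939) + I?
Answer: 33511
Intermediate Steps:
(274446 - 316939) + I = (274446 - 316939) + 76004 = -42493 + 76004 = 33511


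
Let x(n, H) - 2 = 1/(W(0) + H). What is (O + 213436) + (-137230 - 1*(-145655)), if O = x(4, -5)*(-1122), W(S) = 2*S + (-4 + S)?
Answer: 659225/3 ≈ 2.1974e+5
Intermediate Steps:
W(S) = -4 + 3*S
x(n, H) = 2 + 1/(-4 + H) (x(n, H) = 2 + 1/((-4 + 3*0) + H) = 2 + 1/((-4 + 0) + H) = 2 + 1/(-4 + H))
O = -6358/3 (O = ((-7 + 2*(-5))/(-4 - 5))*(-1122) = ((-7 - 10)/(-9))*(-1122) = -⅑*(-17)*(-1122) = (17/9)*(-1122) = -6358/3 ≈ -2119.3)
(O + 213436) + (-137230 - 1*(-145655)) = (-6358/3 + 213436) + (-137230 - 1*(-145655)) = 633950/3 + (-137230 + 145655) = 633950/3 + 8425 = 659225/3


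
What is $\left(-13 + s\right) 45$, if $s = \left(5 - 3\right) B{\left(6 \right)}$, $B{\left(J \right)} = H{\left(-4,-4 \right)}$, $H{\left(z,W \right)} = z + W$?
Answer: $-1305$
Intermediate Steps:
$H{\left(z,W \right)} = W + z$
$B{\left(J \right)} = -8$ ($B{\left(J \right)} = -4 - 4 = -8$)
$s = -16$ ($s = \left(5 - 3\right) \left(-8\right) = 2 \left(-8\right) = -16$)
$\left(-13 + s\right) 45 = \left(-13 - 16\right) 45 = \left(-29\right) 45 = -1305$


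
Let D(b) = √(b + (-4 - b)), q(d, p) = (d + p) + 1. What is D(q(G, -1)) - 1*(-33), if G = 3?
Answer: 33 + 2*I ≈ 33.0 + 2.0*I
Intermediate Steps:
q(d, p) = 1 + d + p
D(b) = 2*I (D(b) = √(-4) = 2*I)
D(q(G, -1)) - 1*(-33) = 2*I - 1*(-33) = 2*I + 33 = 33 + 2*I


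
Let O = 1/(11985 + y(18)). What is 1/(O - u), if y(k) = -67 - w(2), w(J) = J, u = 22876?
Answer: -11916/272590415 ≈ -4.3714e-5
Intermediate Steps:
y(k) = -69 (y(k) = -67 - 1*2 = -67 - 2 = -69)
O = 1/11916 (O = 1/(11985 - 69) = 1/11916 ≈ 8.3921e-5)
1/(O - u) = 1/(1/11916 - 1*22876) = 1/(1/11916 - 22876) = 1/(-272590415/11916) = -11916/272590415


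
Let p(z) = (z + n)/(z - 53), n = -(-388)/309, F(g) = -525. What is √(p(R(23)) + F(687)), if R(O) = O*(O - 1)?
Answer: I*√1140519889199/46659 ≈ 22.888*I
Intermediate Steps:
n = 388/309 (n = -(-388)/309 = -1*(-388/309) = 388/309 ≈ 1.2557)
R(O) = O*(-1 + O)
p(z) = (388/309 + z)/(-53 + z) (p(z) = (z + 388/309)/(z - 53) = (388/309 + z)/(-53 + z))
√(p(R(23)) + F(687)) = √((388/309 + 23*(-1 + 23))/(-53 + 23*(-1 + 23)) - 525) = √((388/309 + 23*22)/(-53 + 23*22) - 525) = √((388/309 + 506)/(-53 + 506) - 525) = √((156742/309)/453 - 525) = √((1/453)*(156742/309) - 525) = √(156742/139977 - 525) = √(-73331183/139977) = I*√1140519889199/46659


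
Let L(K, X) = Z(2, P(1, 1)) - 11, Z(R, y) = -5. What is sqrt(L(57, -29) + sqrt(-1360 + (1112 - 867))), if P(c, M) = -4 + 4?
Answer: sqrt(-16 + I*sqrt(1115)) ≈ 3.2425 + 5.1491*I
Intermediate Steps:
P(c, M) = 0
L(K, X) = -16 (L(K, X) = -5 - 11 = -16)
sqrt(L(57, -29) + sqrt(-1360 + (1112 - 867))) = sqrt(-16 + sqrt(-1360 + (1112 - 867))) = sqrt(-16 + sqrt(-1360 + 245)) = sqrt(-16 + sqrt(-1115)) = sqrt(-16 + I*sqrt(1115))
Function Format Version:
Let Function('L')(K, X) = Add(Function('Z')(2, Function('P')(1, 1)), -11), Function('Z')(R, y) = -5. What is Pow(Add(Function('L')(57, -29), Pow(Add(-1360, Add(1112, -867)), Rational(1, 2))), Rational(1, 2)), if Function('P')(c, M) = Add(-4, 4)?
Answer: Pow(Add(-16, Mul(I, Pow(1115, Rational(1, 2)))), Rational(1, 2)) ≈ Add(3.2425, Mul(5.1491, I))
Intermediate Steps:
Function('P')(c, M) = 0
Function('L')(K, X) = -16 (Function('L')(K, X) = Add(-5, -11) = -16)
Pow(Add(Function('L')(57, -29), Pow(Add(-1360, Add(1112, -867)), Rational(1, 2))), Rational(1, 2)) = Pow(Add(-16, Pow(Add(-1360, Add(1112, -867)), Rational(1, 2))), Rational(1, 2)) = Pow(Add(-16, Pow(Add(-1360, 245), Rational(1, 2))), Rational(1, 2)) = Pow(Add(-16, Pow(-1115, Rational(1, 2))), Rational(1, 2)) = Pow(Add(-16, Mul(I, Pow(1115, Rational(1, 2)))), Rational(1, 2))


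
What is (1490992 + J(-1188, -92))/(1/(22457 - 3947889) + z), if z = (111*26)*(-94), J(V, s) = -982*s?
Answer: -6207426937152/1064906894689 ≈ -5.8291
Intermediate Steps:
z = -271284 (z = 2886*(-94) = -271284)
(1490992 + J(-1188, -92))/(1/(22457 - 3947889) + z) = (1490992 - 982*(-92))/(1/(22457 - 3947889) - 271284) = (1490992 + 90344)/(1/(-3925432) - 271284) = 1581336/(-1/3925432 - 271284) = 1581336/(-1064906894689/3925432) = 1581336*(-3925432/1064906894689) = -6207426937152/1064906894689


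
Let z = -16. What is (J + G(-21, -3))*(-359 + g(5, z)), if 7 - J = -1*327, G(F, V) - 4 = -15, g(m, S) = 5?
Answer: -114342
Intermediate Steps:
G(F, V) = -11 (G(F, V) = 4 - 15 = -11)
J = 334 (J = 7 - (-1)*327 = 7 - 1*(-327) = 7 + 327 = 334)
(J + G(-21, -3))*(-359 + g(5, z)) = (334 - 11)*(-359 + 5) = 323*(-354) = -114342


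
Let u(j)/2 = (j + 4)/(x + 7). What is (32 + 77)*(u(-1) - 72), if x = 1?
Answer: -31065/4 ≈ -7766.3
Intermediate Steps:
u(j) = 1 + j/4 (u(j) = 2*((j + 4)/(1 + 7)) = 2*((4 + j)/8) = 2*((4 + j)*(⅛)) = 2*(½ + j/8) = 1 + j/4)
(32 + 77)*(u(-1) - 72) = (32 + 77)*((1 + (¼)*(-1)) - 72) = 109*((1 - ¼) - 72) = 109*(¾ - 72) = 109*(-285/4) = -31065/4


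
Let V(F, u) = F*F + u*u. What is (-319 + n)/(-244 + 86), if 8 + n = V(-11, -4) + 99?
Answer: 91/158 ≈ 0.57595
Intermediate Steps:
V(F, u) = F² + u²
n = 228 (n = -8 + (((-11)² + (-4)²) + 99) = -8 + ((121 + 16) + 99) = -8 + (137 + 99) = -8 + 236 = 228)
(-319 + n)/(-244 + 86) = (-319 + 228)/(-244 + 86) = -91/(-158) = -91*(-1/158) = 91/158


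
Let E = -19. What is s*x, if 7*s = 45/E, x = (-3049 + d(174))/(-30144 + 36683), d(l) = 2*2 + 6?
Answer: 136755/869687 ≈ 0.15725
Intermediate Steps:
d(l) = 10 (d(l) = 4 + 6 = 10)
x = -3039/6539 (x = (-3049 + 10)/(-30144 + 36683) = -3039/6539 ≈ -0.46475)
s = -45/133 (s = (45/(-19))/7 = (45*(-1/19))/7 = (1/7)*(-45/19) = -45/133 ≈ -0.33835)
s*x = -45/133*(-3039/6539) = 136755/869687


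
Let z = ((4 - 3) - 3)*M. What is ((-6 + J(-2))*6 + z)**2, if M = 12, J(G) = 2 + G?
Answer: 3600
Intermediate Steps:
z = -24 (z = ((4 - 3) - 3)*12 = (1 - 3)*12 = -2*12 = -24)
((-6 + J(-2))*6 + z)**2 = ((-6 + (2 - 2))*6 - 24)**2 = ((-6 + 0)*6 - 24)**2 = (-6*6 - 24)**2 = (-36 - 24)**2 = (-60)**2 = 3600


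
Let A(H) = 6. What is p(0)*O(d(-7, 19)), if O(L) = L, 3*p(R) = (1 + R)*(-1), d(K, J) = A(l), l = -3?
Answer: -2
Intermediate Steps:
d(K, J) = 6
p(R) = -⅓ - R/3 (p(R) = ((1 + R)*(-1))/3 = (-1 - R)/3 = -⅓ - R/3)
p(0)*O(d(-7, 19)) = (-⅓ - ⅓*0)*6 = (-⅓ + 0)*6 = -⅓*6 = -2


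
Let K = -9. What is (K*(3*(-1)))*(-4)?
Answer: -108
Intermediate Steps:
(K*(3*(-1)))*(-4) = -27*(-1)*(-4) = -9*(-3)*(-4) = 27*(-4) = -108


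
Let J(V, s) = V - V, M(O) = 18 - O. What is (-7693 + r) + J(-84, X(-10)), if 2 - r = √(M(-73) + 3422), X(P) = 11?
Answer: -7691 - √3513 ≈ -7750.3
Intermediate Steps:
J(V, s) = 0
r = 2 - √3513 (r = 2 - √((18 - 1*(-73)) + 3422) = 2 - √((18 + 73) + 3422) = 2 - √(91 + 3422) = 2 - √3513 ≈ -57.271)
(-7693 + r) + J(-84, X(-10)) = (-7693 + (2 - √3513)) + 0 = (-7691 - √3513) + 0 = -7691 - √3513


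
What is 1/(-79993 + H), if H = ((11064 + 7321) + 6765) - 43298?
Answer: -1/98141 ≈ -1.0189e-5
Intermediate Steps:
H = -18148 (H = (18385 + 6765) - 43298 = 25150 - 43298 = -18148)
1/(-79993 + H) = 1/(-79993 - 18148) = 1/(-98141) = -1/98141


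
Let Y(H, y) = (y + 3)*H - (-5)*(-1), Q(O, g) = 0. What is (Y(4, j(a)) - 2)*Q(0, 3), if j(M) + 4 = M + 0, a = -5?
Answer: 0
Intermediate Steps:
j(M) = -4 + M (j(M) = -4 + (M + 0) = -4 + M)
Y(H, y) = -5 + H*(3 + y) (Y(H, y) = (3 + y)*H - 1*5 = H*(3 + y) - 5 = -5 + H*(3 + y))
(Y(4, j(a)) - 2)*Q(0, 3) = ((-5 + 3*4 + 4*(-4 - 5)) - 2)*0 = ((-5 + 12 + 4*(-9)) - 2)*0 = ((-5 + 12 - 36) - 2)*0 = (-29 - 2)*0 = -31*0 = 0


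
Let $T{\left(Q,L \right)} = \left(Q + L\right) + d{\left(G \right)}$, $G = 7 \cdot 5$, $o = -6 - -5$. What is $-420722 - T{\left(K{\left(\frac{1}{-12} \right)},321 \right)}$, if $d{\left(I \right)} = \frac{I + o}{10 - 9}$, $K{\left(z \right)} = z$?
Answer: $- \frac{5052923}{12} \approx -4.2108 \cdot 10^{5}$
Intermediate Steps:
$o = -1$ ($o = -6 + 5 = -1$)
$G = 35$
$d{\left(I \right)} = -1 + I$ ($d{\left(I \right)} = \frac{I - 1}{10 - 9} = \frac{-1 + I}{1} = \left(-1 + I\right) 1 = -1 + I$)
$T{\left(Q,L \right)} = 34 + L + Q$ ($T{\left(Q,L \right)} = \left(Q + L\right) + \left(-1 + 35\right) = \left(L + Q\right) + 34 = 34 + L + Q$)
$-420722 - T{\left(K{\left(\frac{1}{-12} \right)},321 \right)} = -420722 - \left(34 + 321 + \frac{1}{-12}\right) = -420722 - \left(34 + 321 - \frac{1}{12}\right) = -420722 - \frac{4259}{12} = - \frac{5052923}{12}$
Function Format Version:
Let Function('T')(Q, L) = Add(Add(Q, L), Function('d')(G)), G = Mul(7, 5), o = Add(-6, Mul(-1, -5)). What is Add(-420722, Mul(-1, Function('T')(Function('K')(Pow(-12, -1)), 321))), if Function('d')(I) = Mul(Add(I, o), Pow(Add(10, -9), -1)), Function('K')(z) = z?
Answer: Rational(-5052923, 12) ≈ -4.2108e+5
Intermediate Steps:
o = -1 (o = Add(-6, 5) = -1)
G = 35
Function('d')(I) = Add(-1, I) (Function('d')(I) = Mul(Add(I, -1), Pow(Add(10, -9), -1)) = Mul(Add(-1, I), Pow(1, -1)) = Mul(Add(-1, I), 1) = Add(-1, I))
Function('T')(Q, L) = Add(34, L, Q) (Function('T')(Q, L) = Add(Add(Q, L), Add(-1, 35)) = Add(Add(L, Q), 34) = Add(34, L, Q))
Add(-420722, Mul(-1, Function('T')(Function('K')(Pow(-12, -1)), 321))) = Add(-420722, Mul(-1, Add(34, 321, Pow(-12, -1)))) = Add(-420722, Mul(-1, Add(34, 321, Rational(-1, 12)))) = Add(-420722, Mul(-1, Rational(4259, 12))) = Add(-420722, Rational(-4259, 12)) = Rational(-5052923, 12)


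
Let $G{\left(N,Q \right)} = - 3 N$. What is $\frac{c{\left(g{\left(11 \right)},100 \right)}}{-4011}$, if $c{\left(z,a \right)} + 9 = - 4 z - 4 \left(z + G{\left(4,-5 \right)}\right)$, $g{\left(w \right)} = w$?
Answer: $\frac{7}{573} \approx 0.012216$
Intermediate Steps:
$c{\left(z,a \right)} = 39 - 8 z$ ($c{\left(z,a \right)} = -9 - \left(4 z + 4 \left(z - 12\right)\right) = -9 - \left(4 z + 4 \left(-12 + z\right)\right) = -9 - \left(-48 + 8 z\right) = 39 - 8 z$)
$\frac{c{\left(g{\left(11 \right)},100 \right)}}{-4011} = \frac{39 - 88}{-4011} = \left(39 - 88\right) \left(- \frac{1}{4011}\right) = \left(-49\right) \left(- \frac{1}{4011}\right) = \frac{7}{573}$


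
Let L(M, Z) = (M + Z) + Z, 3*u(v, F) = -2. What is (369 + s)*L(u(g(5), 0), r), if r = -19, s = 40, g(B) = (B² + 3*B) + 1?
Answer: -47444/3 ≈ -15815.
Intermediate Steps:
g(B) = 1 + B² + 3*B
u(v, F) = -⅔ (u(v, F) = (⅓)*(-2) = -⅔)
L(M, Z) = M + 2*Z
(369 + s)*L(u(g(5), 0), r) = (369 + 40)*(-⅔ + 2*(-19)) = 409*(-⅔ - 38) = 409*(-116/3) = -47444/3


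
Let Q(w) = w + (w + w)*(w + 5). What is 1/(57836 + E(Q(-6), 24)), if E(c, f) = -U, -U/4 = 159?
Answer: 1/58472 ≈ 1.7102e-5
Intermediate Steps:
U = -636 (U = -4*159 = -636)
Q(w) = w + 2*w*(5 + w) (Q(w) = w + (2*w)*(5 + w) = w + 2*w*(5 + w))
E(c, f) = 636 (E(c, f) = -1*(-636) = 636)
1/(57836 + E(Q(-6), 24)) = 1/(57836 + 636) = 1/58472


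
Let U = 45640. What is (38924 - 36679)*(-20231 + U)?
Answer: 57043205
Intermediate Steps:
(38924 - 36679)*(-20231 + U) = (38924 - 36679)*(-20231 + 45640) = 2245*25409 = 57043205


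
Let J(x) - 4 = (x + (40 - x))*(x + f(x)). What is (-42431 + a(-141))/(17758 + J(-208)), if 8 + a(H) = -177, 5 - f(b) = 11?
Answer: -21308/4601 ≈ -4.6312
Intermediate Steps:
f(b) = -6 (f(b) = 5 - 1*11 = 5 - 11 = -6)
a(H) = -185 (a(H) = -8 - 177 = -185)
J(x) = -236 + 40*x (J(x) = 4 + (x + (40 - x))*(x - 6) = 4 + 40*(-6 + x) = 4 + (-240 + 40*x) = -236 + 40*x)
(-42431 + a(-141))/(17758 + J(-208)) = (-42431 - 185)/(17758 + (-236 + 40*(-208))) = -42616/(17758 + (-236 - 8320)) = -42616/(17758 - 8556) = -42616/9202 = -42616*1/9202 = -21308/4601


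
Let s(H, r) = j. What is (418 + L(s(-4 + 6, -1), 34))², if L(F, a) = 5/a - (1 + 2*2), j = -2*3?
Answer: 197318209/1156 ≈ 1.7069e+5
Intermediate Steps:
j = -6
s(H, r) = -6
L(F, a) = -5 + 5/a (L(F, a) = 5/a - (1 + 4) = 5/a - 1*5 = 5/a - 5 = -5 + 5/a)
(418 + L(s(-4 + 6, -1), 34))² = (418 + (-5 + 5/34))² = (418 - 165/34)² = (14047/34)² = 197318209/1156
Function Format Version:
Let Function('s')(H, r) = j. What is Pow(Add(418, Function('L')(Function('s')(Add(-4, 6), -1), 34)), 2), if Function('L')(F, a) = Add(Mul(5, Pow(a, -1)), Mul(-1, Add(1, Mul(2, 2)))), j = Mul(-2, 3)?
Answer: Rational(197318209, 1156) ≈ 1.7069e+5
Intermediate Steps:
j = -6
Function('s')(H, r) = -6
Function('L')(F, a) = Add(-5, Mul(5, Pow(a, -1))) (Function('L')(F, a) = Add(Mul(5, Pow(a, -1)), Mul(-1, Add(1, 4))) = Add(Mul(5, Pow(a, -1)), Mul(-1, 5)) = Add(Mul(5, Pow(a, -1)), -5) = Add(-5, Mul(5, Pow(a, -1))))
Pow(Add(418, Function('L')(Function('s')(Add(-4, 6), -1), 34)), 2) = Pow(Add(418, Add(-5, Mul(5, Pow(34, -1)))), 2) = Pow(Add(418, Add(-5, Mul(5, Rational(1, 34)))), 2) = Pow(Add(418, Add(-5, Rational(5, 34))), 2) = Pow(Add(418, Rational(-165, 34)), 2) = Pow(Rational(14047, 34), 2) = Rational(197318209, 1156)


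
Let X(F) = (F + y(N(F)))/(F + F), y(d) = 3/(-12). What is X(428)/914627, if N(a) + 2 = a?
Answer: 1711/3131682848 ≈ 5.4635e-7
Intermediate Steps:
N(a) = -2 + a
y(d) = -¼ (y(d) = 3*(-1/12) = -¼)
X(F) = (-¼ + F)/(2*F) (X(F) = (F - ¼)/(F + F) = (-¼ + F)/((2*F)) = (-¼ + F)*(1/(2*F)) = (-¼ + F)/(2*F))
X(428)/914627 = ((⅛)*(-1 + 4*428)/428)/914627 = ((⅛)*(1/428)*(-1 + 1712))*(1/914627) = ((⅛)*(1/428)*1711)*(1/914627) = (1711/3424)*(1/914627) = 1711/3131682848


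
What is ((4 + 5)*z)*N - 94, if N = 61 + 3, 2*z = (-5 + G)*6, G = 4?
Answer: -1822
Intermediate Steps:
z = -3 (z = ((-5 + 4)*6)/2 = (-1*6)/2 = (½)*(-6) = -3)
N = 64
((4 + 5)*z)*N - 94 = ((4 + 5)*(-3))*64 - 94 = (9*(-3))*64 - 94 = -27*64 - 94 = -1728 - 94 = -1822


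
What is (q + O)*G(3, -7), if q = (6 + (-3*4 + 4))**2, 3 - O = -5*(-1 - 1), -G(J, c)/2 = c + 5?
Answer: -12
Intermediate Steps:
G(J, c) = -10 - 2*c (G(J, c) = -2*(c + 5) = -2*(5 + c) = -10 - 2*c)
O = -7 (O = 3 - (-5)*(-1 - 1) = 3 - (-5)*(-2) = 3 - 1*10 = 3 - 10 = -7)
q = 4 (q = (6 + (-12 + 4))**2 = (6 - 8)**2 = (-2)**2 = 4)
(q + O)*G(3, -7) = (4 - 7)*(-10 - 2*(-7)) = -3*(-10 + 14) = -3*4 = -12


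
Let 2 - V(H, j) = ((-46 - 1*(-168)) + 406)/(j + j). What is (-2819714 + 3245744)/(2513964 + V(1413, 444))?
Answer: 1576311/9301672 ≈ 0.16947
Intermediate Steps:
V(H, j) = 2 - 264/j (V(H, j) = 2 - ((-46 - 1*(-168)) + 406)/(j + j) = 2 - ((-46 + 168) + 406)/(2*j) = 2 - (122 + 406)*1/(2*j) = 2 - 528*1/(2*j) = 2 - 264/j)
(-2819714 + 3245744)/(2513964 + V(1413, 444)) = (-2819714 + 3245744)/(2513964 + (2 - 264/444)) = 426030/(2513964 + (2 - 264*1/444)) = 426030/(2513964 + (2 - 22/37)) = 426030/(2513964 + 52/37) = 426030/(93016720/37) = 426030*(37/93016720) = 1576311/9301672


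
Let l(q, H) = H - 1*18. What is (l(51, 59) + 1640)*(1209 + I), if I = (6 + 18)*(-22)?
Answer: 1144761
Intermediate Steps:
l(q, H) = -18 + H (l(q, H) = H - 18 = -18 + H)
I = -528 (I = 24*(-22) = -528)
(l(51, 59) + 1640)*(1209 + I) = ((-18 + 59) + 1640)*(1209 - 528) = (41 + 1640)*681 = 1681*681 = 1144761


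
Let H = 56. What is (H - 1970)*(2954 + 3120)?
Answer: -11625636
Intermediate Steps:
(H - 1970)*(2954 + 3120) = (56 - 1970)*(2954 + 3120) = -1914*6074 = -11625636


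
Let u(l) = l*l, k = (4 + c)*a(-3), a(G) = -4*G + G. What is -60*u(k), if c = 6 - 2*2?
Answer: -174960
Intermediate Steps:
a(G) = -3*G
c = 2 (c = 6 - 4 = 2)
k = 54 (k = (4 + 2)*(-3*(-3)) = 6*9 = 54)
u(l) = l²
-60*u(k) = -60*54² = -60*2916 = -174960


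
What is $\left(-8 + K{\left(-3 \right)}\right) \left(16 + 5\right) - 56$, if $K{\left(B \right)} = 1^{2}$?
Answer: $-203$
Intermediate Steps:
$K{\left(B \right)} = 1$
$\left(-8 + K{\left(-3 \right)}\right) \left(16 + 5\right) - 56 = \left(-8 + 1\right) \left(16 + 5\right) - 56 = \left(-7\right) 21 - 56 = -147 - 56 = -203$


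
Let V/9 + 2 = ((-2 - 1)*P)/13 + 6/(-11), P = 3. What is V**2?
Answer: 17363889/20449 ≈ 849.13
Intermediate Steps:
V = -4167/143 (V = -18 + 9*(((-2 - 1)*3)/13 + 6/(-11)) = -18 + 9*(-3*3*(1/13) + 6*(-1/11)) = -18 + 9*(-9*1/13 - 6/11) = -18 + 9*(-9/13 - 6/11) = -18 + 9*(-177/143) = -18 - 1593/143 = -4167/143 ≈ -29.140)
V**2 = (-4167/143)**2 = 17363889/20449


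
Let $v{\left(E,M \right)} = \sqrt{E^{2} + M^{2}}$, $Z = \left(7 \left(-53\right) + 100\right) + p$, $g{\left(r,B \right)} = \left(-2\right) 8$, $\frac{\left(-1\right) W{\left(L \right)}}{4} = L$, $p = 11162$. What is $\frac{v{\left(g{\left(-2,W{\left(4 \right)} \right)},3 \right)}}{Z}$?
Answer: $\frac{\sqrt{265}}{10891} \approx 0.0014947$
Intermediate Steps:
$W{\left(L \right)} = - 4 L$
$g{\left(r,B \right)} = -16$
$Z = 10891$ ($Z = \left(7 \left(-53\right) + 100\right) + 11162 = \left(-371 + 100\right) + 11162 = -271 + 11162 = 10891$)
$\frac{v{\left(g{\left(-2,W{\left(4 \right)} \right)},3 \right)}}{Z} = \frac{\sqrt{\left(-16\right)^{2} + 3^{2}}}{10891} = \sqrt{256 + 9} \cdot \frac{1}{10891} = \sqrt{265} \cdot \frac{1}{10891} = \frac{\sqrt{265}}{10891}$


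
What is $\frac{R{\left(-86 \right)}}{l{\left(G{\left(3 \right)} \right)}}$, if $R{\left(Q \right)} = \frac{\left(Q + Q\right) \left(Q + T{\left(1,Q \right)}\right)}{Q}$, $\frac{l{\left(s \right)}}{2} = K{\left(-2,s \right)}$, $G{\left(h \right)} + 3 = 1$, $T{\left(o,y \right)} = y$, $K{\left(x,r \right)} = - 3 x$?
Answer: $- \frac{86}{3} \approx -28.667$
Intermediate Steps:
$G{\left(h \right)} = -2$ ($G{\left(h \right)} = -3 + 1 = -2$)
$l{\left(s \right)} = 12$ ($l{\left(s \right)} = 2 \left(\left(-3\right) \left(-2\right)\right) = 2 \cdot 6 = 12$)
$R{\left(Q \right)} = 4 Q$ ($R{\left(Q \right)} = \frac{\left(Q + Q\right) \left(Q + Q\right)}{Q} = \frac{2 Q 2 Q}{Q} = \frac{4 Q^{2}}{Q} = 4 Q$)
$\frac{R{\left(-86 \right)}}{l{\left(G{\left(3 \right)} \right)}} = \frac{4 \left(-86\right)}{12} = \left(-344\right) \frac{1}{12} = - \frac{86}{3}$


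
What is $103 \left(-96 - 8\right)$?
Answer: $-10712$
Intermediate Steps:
$103 \left(-96 - 8\right) = 103 \left(-104\right) = -10712$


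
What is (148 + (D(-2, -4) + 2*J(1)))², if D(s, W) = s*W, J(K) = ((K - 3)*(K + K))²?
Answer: 35344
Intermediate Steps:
J(K) = 4*K²*(-3 + K)² (J(K) = ((-3 + K)*(2*K))² = (2*K*(-3 + K))² = 4*K²*(-3 + K)²)
D(s, W) = W*s
(148 + (D(-2, -4) + 2*J(1)))² = (148 + (-4*(-2) + 2*(4*1²*(-3 + 1)²)))² = (148 + (8 + 2*(4*1*(-2)²)))² = (148 + (8 + 2*(4*1*4)))² = (148 + (8 + 2*16))² = (148 + (8 + 32))² = (148 + 40)² = 188² = 35344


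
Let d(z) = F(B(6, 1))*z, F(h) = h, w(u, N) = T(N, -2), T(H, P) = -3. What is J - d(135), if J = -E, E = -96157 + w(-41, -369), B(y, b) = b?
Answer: 96025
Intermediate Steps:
w(u, N) = -3
E = -96160 (E = -96157 - 3 = -96160)
d(z) = z (d(z) = 1*z = z)
J = 96160 (J = -1*(-96160) = 96160)
J - d(135) = 96160 - 1*135 = 96160 - 135 = 96025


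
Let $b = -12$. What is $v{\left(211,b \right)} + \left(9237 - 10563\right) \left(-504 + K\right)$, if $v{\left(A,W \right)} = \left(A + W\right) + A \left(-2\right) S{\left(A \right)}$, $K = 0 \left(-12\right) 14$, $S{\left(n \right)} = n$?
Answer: $579461$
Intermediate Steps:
$K = 0$ ($K = 0 \cdot 14 = 0$)
$v{\left(A,W \right)} = A + W - 2 A^{2}$ ($v{\left(A,W \right)} = \left(A + W\right) + A \left(-2\right) A = \left(A + W\right) + - 2 A A = \left(A + W\right) - 2 A^{2} = A + W - 2 A^{2}$)
$v{\left(211,b \right)} + \left(9237 - 10563\right) \left(-504 + K\right) = \left(211 - 12 - 2 \cdot 211^{2}\right) + \left(9237 - 10563\right) \left(-504 + 0\right) = \left(211 - 12 - 89042\right) - -668304 = \left(211 - 12 - 89042\right) + 668304 = -88843 + 668304 = 579461$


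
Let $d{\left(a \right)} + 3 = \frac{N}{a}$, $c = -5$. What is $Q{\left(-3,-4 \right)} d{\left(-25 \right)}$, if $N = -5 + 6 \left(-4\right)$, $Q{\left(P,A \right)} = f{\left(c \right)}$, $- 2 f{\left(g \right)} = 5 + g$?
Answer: $0$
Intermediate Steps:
$f{\left(g \right)} = - \frac{5}{2} - \frac{g}{2}$ ($f{\left(g \right)} = - \frac{5 + g}{2} = - \frac{5}{2} - \frac{g}{2}$)
$Q{\left(P,A \right)} = 0$ ($Q{\left(P,A \right)} = - \frac{5}{2} - - \frac{5}{2} = - \frac{5}{2} + \frac{5}{2} = 0$)
$N = -29$ ($N = -5 - 24 = -29$)
$d{\left(a \right)} = -3 - \frac{29}{a}$
$Q{\left(-3,-4 \right)} d{\left(-25 \right)} = 0 \left(-3 - \frac{29}{-25}\right) = 0 \left(-3 - - \frac{29}{25}\right) = 0 \left(-3 + \frac{29}{25}\right) = 0 \left(- \frac{46}{25}\right) = 0$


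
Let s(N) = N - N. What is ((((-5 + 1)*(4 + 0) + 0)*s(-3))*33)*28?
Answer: 0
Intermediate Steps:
s(N) = 0
((((-5 + 1)*(4 + 0) + 0)*s(-3))*33)*28 = ((((-5 + 1)*(4 + 0) + 0)*0)*33)*28 = (((-4*4 + 0)*0)*33)*28 = (((-16 + 0)*0)*33)*28 = (-16*0*33)*28 = (0*33)*28 = 0*28 = 0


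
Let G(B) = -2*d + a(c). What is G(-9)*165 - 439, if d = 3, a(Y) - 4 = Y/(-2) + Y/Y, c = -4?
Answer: -274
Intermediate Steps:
a(Y) = 5 - Y/2 (a(Y) = 4 + (Y/(-2) + Y/Y) = 4 + (Y*(-½) + 1) = 4 + (-Y/2 + 1) = 4 + (1 - Y/2) = 5 - Y/2)
G(B) = 1 (G(B) = -2*3 + (5 - ½*(-4)) = -6 + (5 + 2) = -6 + 7 = 1)
G(-9)*165 - 439 = 1*165 - 439 = 165 - 439 = -274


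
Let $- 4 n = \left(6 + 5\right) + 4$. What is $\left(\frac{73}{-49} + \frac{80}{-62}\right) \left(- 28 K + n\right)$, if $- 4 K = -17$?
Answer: $\frac{2073493}{6076} \approx 341.26$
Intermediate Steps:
$K = \frac{17}{4}$ ($K = \left(- \frac{1}{4}\right) \left(-17\right) = \frac{17}{4} \approx 4.25$)
$n = - \frac{15}{4}$ ($n = - \frac{\left(6 + 5\right) + 4}{4} = - \frac{11 + 4}{4} = \left(- \frac{1}{4}\right) 15 = - \frac{15}{4} \approx -3.75$)
$\left(\frac{73}{-49} + \frac{80}{-62}\right) \left(- 28 K + n\right) = \left(\frac{73}{-49} + \frac{80}{-62}\right) \left(\left(-28\right) \frac{17}{4} - \frac{15}{4}\right) = \left(73 \left(- \frac{1}{49}\right) + 80 \left(- \frac{1}{62}\right)\right) \left(-119 - \frac{15}{4}\right) = \left(- \frac{73}{49} - \frac{40}{31}\right) \left(- \frac{491}{4}\right) = \left(- \frac{4223}{1519}\right) \left(- \frac{491}{4}\right) = \frac{2073493}{6076}$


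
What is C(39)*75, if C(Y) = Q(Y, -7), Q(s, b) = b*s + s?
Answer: -17550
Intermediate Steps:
Q(s, b) = s + b*s
C(Y) = -6*Y (C(Y) = Y*(1 - 7) = Y*(-6) = -6*Y)
C(39)*75 = -6*39*75 = -234*75 = -17550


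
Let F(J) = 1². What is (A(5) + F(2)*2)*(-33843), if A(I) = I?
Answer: -236901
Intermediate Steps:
F(J) = 1
(A(5) + F(2)*2)*(-33843) = (5 + 1*2)*(-33843) = (5 + 2)*(-33843) = 7*(-33843) = -236901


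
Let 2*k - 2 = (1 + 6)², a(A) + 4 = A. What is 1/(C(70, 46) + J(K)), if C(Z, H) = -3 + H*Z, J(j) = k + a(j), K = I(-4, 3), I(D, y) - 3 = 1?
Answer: 2/6485 ≈ 0.00030840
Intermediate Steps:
a(A) = -4 + A
I(D, y) = 4 (I(D, y) = 3 + 1 = 4)
k = 51/2 (k = 1 + (1 + 6)²/2 = 1 + (½)*7² = 1 + (½)*49 = 1 + 49/2 = 51/2 ≈ 25.500)
K = 4
J(j) = 43/2 + j (J(j) = 51/2 + (-4 + j) = 43/2 + j)
1/(C(70, 46) + J(K)) = 1/((-3 + 46*70) + (43/2 + 4)) = 1/((-3 + 3220) + 51/2) = 1/(3217 + 51/2) = 1/(6485/2) = 2/6485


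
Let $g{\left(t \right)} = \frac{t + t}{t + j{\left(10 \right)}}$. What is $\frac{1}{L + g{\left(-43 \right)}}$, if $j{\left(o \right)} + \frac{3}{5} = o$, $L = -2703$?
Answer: $- \frac{84}{226837} \approx -0.00037031$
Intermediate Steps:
$j{\left(o \right)} = - \frac{3}{5} + o$
$g{\left(t \right)} = \frac{2 t}{\frac{47}{5} + t}$ ($g{\left(t \right)} = \frac{t + t}{t + \left(- \frac{3}{5} + 10\right)} = \frac{2 t}{t + \frac{47}{5}} = \frac{2 t}{\frac{47}{5} + t}$)
$\frac{1}{L + g{\left(-43 \right)}} = \frac{1}{-2703 + 10 \left(-43\right) \frac{1}{47 + 5 \left(-43\right)}} = \frac{1}{-2703 + 10 \left(-43\right) \frac{1}{47 - 215}} = \frac{1}{-2703 + 10 \left(-43\right) \frac{1}{-168}} = \frac{1}{-2703 + 10 \left(-43\right) \left(- \frac{1}{168}\right)} = \frac{1}{-2703 + \frac{215}{84}} = \frac{1}{- \frac{226837}{84}} = - \frac{84}{226837}$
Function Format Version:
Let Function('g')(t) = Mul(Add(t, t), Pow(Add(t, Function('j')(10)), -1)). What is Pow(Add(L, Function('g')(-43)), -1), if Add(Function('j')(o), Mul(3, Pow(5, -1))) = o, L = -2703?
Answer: Rational(-84, 226837) ≈ -0.00037031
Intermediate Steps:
Function('j')(o) = Add(Rational(-3, 5), o)
Function('g')(t) = Mul(2, t, Pow(Add(Rational(47, 5), t), -1)) (Function('g')(t) = Mul(Add(t, t), Pow(Add(t, Add(Rational(-3, 5), 10)), -1)) = Mul(Mul(2, t), Pow(Add(t, Rational(47, 5)), -1)) = Mul(Mul(2, t), Pow(Add(Rational(47, 5), t), -1)) = Mul(2, t, Pow(Add(Rational(47, 5), t), -1)))
Pow(Add(L, Function('g')(-43)), -1) = Pow(Add(-2703, Mul(10, -43, Pow(Add(47, Mul(5, -43)), -1))), -1) = Pow(Add(-2703, Mul(10, -43, Pow(Add(47, -215), -1))), -1) = Pow(Add(-2703, Mul(10, -43, Pow(-168, -1))), -1) = Pow(Add(-2703, Mul(10, -43, Rational(-1, 168))), -1) = Pow(Add(-2703, Rational(215, 84)), -1) = Pow(Rational(-226837, 84), -1) = Rational(-84, 226837)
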